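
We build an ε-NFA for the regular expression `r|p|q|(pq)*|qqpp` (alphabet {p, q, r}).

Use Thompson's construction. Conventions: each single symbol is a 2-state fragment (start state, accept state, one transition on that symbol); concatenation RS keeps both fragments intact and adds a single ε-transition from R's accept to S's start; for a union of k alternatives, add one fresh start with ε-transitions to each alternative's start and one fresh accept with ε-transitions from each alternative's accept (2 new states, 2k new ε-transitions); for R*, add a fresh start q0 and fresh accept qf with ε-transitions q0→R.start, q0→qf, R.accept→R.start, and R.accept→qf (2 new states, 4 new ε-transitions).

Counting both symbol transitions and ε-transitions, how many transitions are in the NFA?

By structural recursion:
Each of the 9 symbol leaves contributes 1 transition (1 symbol, 0 ε).
  pq → 3 transitions (2 symbol, 1 ε)
  (pq)* → 7 transitions (2 symbol, 5 ε)
  qqpp → 7 transitions (4 symbol, 3 ε)
  r|p|q|(pq)*|qqpp → 27 transitions (9 symbol, 18 ε)

27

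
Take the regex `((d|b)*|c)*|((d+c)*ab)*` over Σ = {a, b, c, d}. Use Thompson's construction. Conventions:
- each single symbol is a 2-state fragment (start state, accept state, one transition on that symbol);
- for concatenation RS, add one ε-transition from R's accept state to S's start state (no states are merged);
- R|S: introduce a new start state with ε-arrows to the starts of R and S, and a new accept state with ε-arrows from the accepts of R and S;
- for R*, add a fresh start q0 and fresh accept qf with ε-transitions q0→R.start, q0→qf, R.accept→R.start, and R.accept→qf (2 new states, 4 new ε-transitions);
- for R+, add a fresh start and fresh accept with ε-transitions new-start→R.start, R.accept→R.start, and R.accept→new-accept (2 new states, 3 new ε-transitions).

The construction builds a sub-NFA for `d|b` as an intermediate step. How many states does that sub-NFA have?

6

Fragment for `d|b`:
Each of the 2 symbol leaves contributes a 2-state fragment.
  d|b → 6 states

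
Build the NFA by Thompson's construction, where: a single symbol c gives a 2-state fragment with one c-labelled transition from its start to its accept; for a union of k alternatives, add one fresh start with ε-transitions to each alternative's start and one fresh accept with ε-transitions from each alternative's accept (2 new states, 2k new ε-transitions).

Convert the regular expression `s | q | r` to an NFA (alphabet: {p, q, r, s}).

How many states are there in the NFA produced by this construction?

8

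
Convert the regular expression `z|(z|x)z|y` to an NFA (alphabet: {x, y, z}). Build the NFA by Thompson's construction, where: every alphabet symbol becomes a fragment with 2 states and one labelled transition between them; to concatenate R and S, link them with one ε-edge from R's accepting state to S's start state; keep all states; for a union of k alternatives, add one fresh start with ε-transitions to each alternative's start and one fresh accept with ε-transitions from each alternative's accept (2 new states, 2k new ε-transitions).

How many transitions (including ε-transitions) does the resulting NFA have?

16

Building bottom-up:
Each of the 5 symbol leaves contributes 1 transition (1 symbol, 0 ε).
  z|x : 6 transitions (2 symbol, 4 ε)
  (z|x)z : 8 transitions (3 symbol, 5 ε)
  z|(z|x)z|y : 16 transitions (5 symbol, 11 ε)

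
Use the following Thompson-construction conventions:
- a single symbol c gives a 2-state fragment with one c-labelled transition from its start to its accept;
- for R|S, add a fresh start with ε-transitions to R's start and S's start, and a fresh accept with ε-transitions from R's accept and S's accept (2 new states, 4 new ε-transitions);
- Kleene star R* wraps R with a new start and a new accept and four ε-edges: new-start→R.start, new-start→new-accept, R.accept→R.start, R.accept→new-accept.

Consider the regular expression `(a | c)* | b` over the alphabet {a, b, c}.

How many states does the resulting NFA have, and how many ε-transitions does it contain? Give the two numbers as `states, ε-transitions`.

Building bottom-up:
Each of the 3 symbol leaves contributes 2 states and 0 ε-transitions.
  a | c — 6 states, 4 ε-transitions
  (a | c)* — 8 states, 8 ε-transitions
  (a | c)* | b — 12 states, 12 ε-transitions

12, 12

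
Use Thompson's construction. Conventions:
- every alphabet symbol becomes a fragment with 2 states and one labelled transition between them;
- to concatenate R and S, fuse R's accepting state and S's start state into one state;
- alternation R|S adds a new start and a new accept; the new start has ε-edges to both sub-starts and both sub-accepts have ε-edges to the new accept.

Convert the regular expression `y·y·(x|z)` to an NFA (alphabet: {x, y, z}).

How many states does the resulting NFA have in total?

Per subexpression:
Each of the 4 symbol leaves contributes a 2-state fragment.
  x|z : 6 states
  y·y·(x|z) : 8 states

8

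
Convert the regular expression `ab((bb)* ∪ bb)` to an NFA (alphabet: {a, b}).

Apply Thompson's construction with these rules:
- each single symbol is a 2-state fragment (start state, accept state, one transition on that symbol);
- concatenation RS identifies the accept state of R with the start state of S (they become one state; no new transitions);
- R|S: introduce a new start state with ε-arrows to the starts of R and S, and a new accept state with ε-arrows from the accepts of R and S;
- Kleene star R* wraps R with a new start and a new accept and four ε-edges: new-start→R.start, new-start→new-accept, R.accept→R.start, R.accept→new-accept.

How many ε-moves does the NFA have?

8

By structural recursion:
Each of the 6 symbol leaves contributes 0 ε-transitions.
  bb = 0 ε-transitions
  (bb)* = 4 ε-transitions
  bb = 0 ε-transitions
  (bb)* ∪ bb = 8 ε-transitions
  ab((bb)* ∪ bb) = 8 ε-transitions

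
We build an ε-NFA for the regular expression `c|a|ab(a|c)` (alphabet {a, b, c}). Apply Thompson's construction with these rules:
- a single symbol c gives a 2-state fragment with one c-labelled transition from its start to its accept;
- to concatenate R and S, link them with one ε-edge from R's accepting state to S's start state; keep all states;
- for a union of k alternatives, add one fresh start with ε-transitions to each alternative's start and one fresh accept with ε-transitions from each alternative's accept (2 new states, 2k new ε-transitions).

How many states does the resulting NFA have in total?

Recursing over subexpressions:
Each of the 6 symbol leaves contributes a 2-state fragment.
  a|c = 6 states
  ab(a|c) = 10 states
  c|a|ab(a|c) = 16 states

16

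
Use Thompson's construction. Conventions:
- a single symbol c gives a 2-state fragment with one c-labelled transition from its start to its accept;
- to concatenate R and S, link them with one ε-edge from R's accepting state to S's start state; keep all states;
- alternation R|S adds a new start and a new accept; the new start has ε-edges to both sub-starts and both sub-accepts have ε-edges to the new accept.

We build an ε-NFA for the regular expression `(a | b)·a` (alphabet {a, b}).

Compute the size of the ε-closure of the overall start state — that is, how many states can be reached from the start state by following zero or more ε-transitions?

3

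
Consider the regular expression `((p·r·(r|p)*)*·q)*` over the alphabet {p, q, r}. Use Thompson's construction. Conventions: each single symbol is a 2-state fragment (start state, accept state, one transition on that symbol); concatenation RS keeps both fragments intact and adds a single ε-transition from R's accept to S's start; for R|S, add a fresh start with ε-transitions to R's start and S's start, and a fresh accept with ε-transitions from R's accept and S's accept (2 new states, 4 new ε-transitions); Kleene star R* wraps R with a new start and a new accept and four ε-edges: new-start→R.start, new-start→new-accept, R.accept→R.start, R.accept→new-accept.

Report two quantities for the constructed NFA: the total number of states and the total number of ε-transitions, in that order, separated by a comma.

18, 19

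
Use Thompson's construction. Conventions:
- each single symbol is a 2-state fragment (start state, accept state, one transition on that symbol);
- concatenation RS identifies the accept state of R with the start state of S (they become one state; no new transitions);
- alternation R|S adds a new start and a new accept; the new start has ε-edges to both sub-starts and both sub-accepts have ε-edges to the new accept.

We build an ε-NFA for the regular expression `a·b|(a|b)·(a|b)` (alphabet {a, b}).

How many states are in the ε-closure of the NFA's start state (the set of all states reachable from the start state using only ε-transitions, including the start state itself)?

5

Compute the ε-closure size of each fragment's start state recursively; a symbol fragment's start has no outgoing ε-edge, so its closure is just itself (size 1).
  a·b — C equals the left operand's closure size = 1 (its accept is not ε-reachable, so the closure stops there)
  a|b — C = 1 + 1 + 1 = 3 (the new accept is not ε-reachable since no branch accepts ε)
  a|b — new start ε-reaches every alternative's start; none of them accept ε, so the new accept is not reached: C = 1 + 1 + 1 = 3
  (a|b)·(a|b) — C equals the left operand's closure size = 3 (its accept is not ε-reachable, so the closure stops there)
  a·b|(a|b)·(a|b) — new start ε-reaches every alternative's start; none of them accept ε, so the new accept is not reached: C = 1 + 1 + 3 = 5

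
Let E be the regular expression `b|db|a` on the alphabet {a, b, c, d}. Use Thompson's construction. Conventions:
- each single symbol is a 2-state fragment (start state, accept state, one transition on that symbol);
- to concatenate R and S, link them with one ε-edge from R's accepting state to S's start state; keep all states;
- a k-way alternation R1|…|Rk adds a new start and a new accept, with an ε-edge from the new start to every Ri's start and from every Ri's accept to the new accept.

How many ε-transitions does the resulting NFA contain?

7

Recursing over subexpressions:
Each of the 4 symbol leaves contributes 0 ε-transitions.
  db = 1 ε-transition
  b|db|a = 7 ε-transitions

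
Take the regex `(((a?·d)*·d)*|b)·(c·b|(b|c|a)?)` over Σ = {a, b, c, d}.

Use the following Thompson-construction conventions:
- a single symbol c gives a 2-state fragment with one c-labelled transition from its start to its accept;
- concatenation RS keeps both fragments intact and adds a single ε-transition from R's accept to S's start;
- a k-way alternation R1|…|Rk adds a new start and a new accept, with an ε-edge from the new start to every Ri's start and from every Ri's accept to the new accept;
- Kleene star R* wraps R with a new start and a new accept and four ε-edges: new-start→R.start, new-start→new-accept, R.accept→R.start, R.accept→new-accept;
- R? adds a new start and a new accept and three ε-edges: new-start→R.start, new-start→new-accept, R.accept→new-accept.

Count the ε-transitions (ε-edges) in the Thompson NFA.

Per subexpression:
Each of the 9 symbol leaves contributes 0 ε-transitions.
  a? → 3 ε-transitions
  a?·d → 4 ε-transitions
  (a?·d)* → 8 ε-transitions
  (a?·d)*·d → 9 ε-transitions
  ((a?·d)*·d)* → 13 ε-transitions
  ((a?·d)*·d)*|b → 17 ε-transitions
  c·b → 1 ε-transition
  b|c|a → 6 ε-transitions
  (b|c|a)? → 9 ε-transitions
  c·b|(b|c|a)? → 14 ε-transitions
  (((a?·d)*·d)*|b)·(c·b|(b|c|a)?) → 32 ε-transitions

32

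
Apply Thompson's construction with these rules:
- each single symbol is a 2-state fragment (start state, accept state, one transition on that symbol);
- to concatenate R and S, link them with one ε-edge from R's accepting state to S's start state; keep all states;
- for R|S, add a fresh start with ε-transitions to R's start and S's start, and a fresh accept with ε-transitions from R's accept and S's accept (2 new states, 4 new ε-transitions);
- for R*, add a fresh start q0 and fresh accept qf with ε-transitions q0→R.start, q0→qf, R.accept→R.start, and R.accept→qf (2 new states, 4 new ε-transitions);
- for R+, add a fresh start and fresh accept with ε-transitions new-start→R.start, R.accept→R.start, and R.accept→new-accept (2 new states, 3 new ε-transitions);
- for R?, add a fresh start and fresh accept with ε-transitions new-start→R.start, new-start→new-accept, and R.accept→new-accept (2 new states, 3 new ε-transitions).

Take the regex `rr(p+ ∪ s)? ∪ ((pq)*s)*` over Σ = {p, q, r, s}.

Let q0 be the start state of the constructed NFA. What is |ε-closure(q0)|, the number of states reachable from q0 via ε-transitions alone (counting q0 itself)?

Let C(F) = |ε-closure(F.start)| within fragment F, and note whether F accepts ε. Symbol fragments have C = 1 and do not accept ε. Then:
  p+ : new start ε-reaches only the body's start; the new accept needs a symbol first: |ε-closure| = 1 + 1 = 2
  p+ ∪ s : new start ε-reaches every alternative's start; none of them accept ε, so the new accept is not reached: |ε-closure| = 1 + 2 + 1 = 4
  (p+ ∪ s)? : new start has ε-edges to the inner start and to the new accept, so |ε-closure| = 2 + 4 = 6
  rr(p+ ∪ s)? : same as the first factor's closure: |ε-closure| = 1
  pq : same as the first factor's closure: |ε-closure| = 1
  (pq)* : |ε-closure| = 1 (new start) + 1 (body) + 1 (new accept) = 3
  (pq)*s : the left operand accepts ε, so the closure extends into the next operand (via the concat ε-link); |ε-closure| = 3 + 1 = 4
  ((pq)*s)* : new start has ε-edges to the inner start and to the new accept, so |ε-closure| = 2 + 4 = 6
  rr(p+ ∪ s)? ∪ ((pq)*s)* : new start ε-reaches every alternative's start; at least one alternative accepts ε, so the union's new accept is reached too: |ε-closure| = 1 + 1 + 6 + 1 = 9

9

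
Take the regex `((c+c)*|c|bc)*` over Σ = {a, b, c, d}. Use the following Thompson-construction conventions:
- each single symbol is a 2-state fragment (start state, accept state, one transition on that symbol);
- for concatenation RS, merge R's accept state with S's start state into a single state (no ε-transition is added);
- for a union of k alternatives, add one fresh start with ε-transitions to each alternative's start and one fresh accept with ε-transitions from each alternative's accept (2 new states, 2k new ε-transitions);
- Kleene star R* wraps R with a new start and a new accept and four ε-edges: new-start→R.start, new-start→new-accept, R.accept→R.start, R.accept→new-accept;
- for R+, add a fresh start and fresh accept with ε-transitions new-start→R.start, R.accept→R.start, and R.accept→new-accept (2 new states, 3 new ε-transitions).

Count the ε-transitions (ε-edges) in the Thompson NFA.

17

Bottom-up over the parse tree:
Each of the 5 symbol leaves contributes 0 ε-transitions.
  c+ → 3 ε-transitions
  c+c → 3 ε-transitions
  (c+c)* → 7 ε-transitions
  bc → 0 ε-transitions
  (c+c)*|c|bc → 13 ε-transitions
  ((c+c)*|c|bc)* → 17 ε-transitions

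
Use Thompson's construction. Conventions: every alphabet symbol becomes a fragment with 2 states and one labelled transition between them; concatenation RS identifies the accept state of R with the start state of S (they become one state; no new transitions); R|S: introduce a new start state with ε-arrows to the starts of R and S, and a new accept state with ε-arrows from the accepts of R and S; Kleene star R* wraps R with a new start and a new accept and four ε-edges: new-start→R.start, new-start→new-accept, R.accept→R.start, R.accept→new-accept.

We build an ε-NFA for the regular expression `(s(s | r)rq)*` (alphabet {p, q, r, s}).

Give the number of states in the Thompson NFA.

Bottom-up over the parse tree:
Each of the 5 symbol leaves contributes a 2-state fragment.
  s | r — 6 states
  s(s | r)rq — 9 states
  (s(s | r)rq)* — 11 states

11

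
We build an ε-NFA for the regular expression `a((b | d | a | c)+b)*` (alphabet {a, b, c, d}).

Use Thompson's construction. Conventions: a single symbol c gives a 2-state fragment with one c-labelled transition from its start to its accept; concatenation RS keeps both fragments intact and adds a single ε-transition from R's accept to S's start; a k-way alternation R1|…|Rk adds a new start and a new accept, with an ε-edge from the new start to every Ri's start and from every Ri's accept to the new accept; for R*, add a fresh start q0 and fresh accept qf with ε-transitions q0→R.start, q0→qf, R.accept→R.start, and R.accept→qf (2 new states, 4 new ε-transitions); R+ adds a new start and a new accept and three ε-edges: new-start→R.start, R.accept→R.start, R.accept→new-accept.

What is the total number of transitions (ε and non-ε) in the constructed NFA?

Building bottom-up:
Each of the 6 symbol leaves contributes 1 transition (1 symbol, 0 ε).
  b | d | a | c : 12 transitions (4 symbol, 8 ε)
  (b | d | a | c)+ : 15 transitions (4 symbol, 11 ε)
  (b | d | a | c)+b : 17 transitions (5 symbol, 12 ε)
  ((b | d | a | c)+b)* : 21 transitions (5 symbol, 16 ε)
  a((b | d | a | c)+b)* : 23 transitions (6 symbol, 17 ε)

23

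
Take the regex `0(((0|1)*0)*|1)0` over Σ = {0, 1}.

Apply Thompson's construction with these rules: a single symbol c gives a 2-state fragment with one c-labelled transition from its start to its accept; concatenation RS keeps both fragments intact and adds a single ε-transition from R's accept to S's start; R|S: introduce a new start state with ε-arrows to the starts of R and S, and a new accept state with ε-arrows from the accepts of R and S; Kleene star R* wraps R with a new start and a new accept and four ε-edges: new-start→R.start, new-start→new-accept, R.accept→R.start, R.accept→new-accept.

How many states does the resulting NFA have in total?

Bottom-up over the parse tree:
Each of the 6 symbol leaves contributes a 2-state fragment.
  0|1 — 6 states
  (0|1)* — 8 states
  (0|1)*0 — 10 states
  ((0|1)*0)* — 12 states
  ((0|1)*0)*|1 — 16 states
  0(((0|1)*0)*|1)0 — 20 states

20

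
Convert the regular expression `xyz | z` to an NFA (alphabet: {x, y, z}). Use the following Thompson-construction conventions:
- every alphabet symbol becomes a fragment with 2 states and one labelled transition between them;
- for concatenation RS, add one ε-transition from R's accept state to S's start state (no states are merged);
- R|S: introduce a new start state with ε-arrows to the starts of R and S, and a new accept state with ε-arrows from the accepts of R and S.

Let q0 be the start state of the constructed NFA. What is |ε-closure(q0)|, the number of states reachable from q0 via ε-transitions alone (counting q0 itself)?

3

Compute the ε-closure size of each fragment's start state recursively; a symbol fragment's start has no outgoing ε-edge, so its closure is just itself (size 1).
  xyz → same as the first factor's closure: |ε-closure| = 1
  xyz | z → new start ε-reaches every alternative's start; none of them accept ε, so the new accept is not reached: |ε-closure| = 1 + 1 + 1 = 3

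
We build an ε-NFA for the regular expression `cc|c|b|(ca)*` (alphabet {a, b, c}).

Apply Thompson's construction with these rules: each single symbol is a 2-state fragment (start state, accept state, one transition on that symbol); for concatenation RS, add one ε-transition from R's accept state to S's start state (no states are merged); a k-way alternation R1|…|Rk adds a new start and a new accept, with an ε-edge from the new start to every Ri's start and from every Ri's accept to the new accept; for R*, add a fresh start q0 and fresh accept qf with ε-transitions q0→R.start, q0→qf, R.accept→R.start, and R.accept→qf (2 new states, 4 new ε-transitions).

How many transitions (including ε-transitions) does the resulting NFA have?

20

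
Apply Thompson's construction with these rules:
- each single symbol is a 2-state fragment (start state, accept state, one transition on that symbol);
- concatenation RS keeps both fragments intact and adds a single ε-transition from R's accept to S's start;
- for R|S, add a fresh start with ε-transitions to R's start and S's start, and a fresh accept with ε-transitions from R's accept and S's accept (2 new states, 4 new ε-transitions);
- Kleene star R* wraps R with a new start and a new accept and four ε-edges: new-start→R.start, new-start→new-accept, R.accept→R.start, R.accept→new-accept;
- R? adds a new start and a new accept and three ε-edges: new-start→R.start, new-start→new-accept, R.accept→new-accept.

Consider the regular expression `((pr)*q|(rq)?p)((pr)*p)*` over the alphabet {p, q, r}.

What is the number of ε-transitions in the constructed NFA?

By structural recursion:
Each of the 9 symbol leaves contributes 0 ε-transitions.
  pr : 1 ε-transition
  (pr)* : 5 ε-transitions
  (pr)*q : 6 ε-transitions
  rq : 1 ε-transition
  (rq)? : 4 ε-transitions
  (rq)?p : 5 ε-transitions
  (pr)*q|(rq)?p : 15 ε-transitions
  pr : 1 ε-transition
  (pr)* : 5 ε-transitions
  (pr)*p : 6 ε-transitions
  ((pr)*p)* : 10 ε-transitions
  ((pr)*q|(rq)?p)((pr)*p)* : 26 ε-transitions

26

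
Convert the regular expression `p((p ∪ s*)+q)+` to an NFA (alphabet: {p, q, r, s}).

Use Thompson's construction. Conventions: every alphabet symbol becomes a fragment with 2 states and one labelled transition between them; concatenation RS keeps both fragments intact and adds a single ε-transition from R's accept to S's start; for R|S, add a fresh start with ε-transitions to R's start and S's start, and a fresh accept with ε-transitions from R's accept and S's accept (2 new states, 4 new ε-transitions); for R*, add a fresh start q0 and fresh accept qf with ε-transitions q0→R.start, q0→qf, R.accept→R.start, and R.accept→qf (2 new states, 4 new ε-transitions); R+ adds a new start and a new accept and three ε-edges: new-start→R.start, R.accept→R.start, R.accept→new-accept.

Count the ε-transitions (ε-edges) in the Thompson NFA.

Bottom-up over the parse tree:
Each of the 4 symbol leaves contributes 0 ε-transitions.
  s* = 4 ε-transitions
  p ∪ s* = 8 ε-transitions
  (p ∪ s*)+ = 11 ε-transitions
  (p ∪ s*)+q = 12 ε-transitions
  ((p ∪ s*)+q)+ = 15 ε-transitions
  p((p ∪ s*)+q)+ = 16 ε-transitions

16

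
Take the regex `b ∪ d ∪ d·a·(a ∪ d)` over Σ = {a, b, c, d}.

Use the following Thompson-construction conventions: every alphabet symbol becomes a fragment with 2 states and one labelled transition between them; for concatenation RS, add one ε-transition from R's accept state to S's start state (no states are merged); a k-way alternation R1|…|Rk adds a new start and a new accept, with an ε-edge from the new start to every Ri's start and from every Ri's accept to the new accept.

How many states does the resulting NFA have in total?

Building bottom-up:
Each of the 6 symbol leaves contributes a 2-state fragment.
  a ∪ d — 6 states
  d·a·(a ∪ d) — 10 states
  b ∪ d ∪ d·a·(a ∪ d) — 16 states

16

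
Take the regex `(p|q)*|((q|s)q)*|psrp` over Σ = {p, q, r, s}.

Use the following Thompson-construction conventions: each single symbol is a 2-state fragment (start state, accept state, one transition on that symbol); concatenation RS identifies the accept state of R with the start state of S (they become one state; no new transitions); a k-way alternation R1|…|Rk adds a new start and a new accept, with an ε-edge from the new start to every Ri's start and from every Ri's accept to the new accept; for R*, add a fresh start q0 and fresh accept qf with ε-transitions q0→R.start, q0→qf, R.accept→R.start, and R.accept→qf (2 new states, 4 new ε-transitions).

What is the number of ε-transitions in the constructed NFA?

22

Building bottom-up:
Each of the 9 symbol leaves contributes 0 ε-transitions.
  p|q = 4 ε-transitions
  (p|q)* = 8 ε-transitions
  q|s = 4 ε-transitions
  (q|s)q = 4 ε-transitions
  ((q|s)q)* = 8 ε-transitions
  psrp = 0 ε-transitions
  (p|q)*|((q|s)q)*|psrp = 22 ε-transitions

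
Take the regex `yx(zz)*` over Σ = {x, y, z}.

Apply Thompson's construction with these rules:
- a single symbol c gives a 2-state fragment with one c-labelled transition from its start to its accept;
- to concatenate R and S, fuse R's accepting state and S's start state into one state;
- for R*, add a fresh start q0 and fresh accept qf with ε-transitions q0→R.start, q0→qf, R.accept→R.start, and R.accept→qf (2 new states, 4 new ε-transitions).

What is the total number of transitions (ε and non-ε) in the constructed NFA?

8

Recursing over subexpressions:
Each of the 4 symbol leaves contributes 1 transition (1 symbol, 0 ε).
  zz — 2 transitions (2 symbol, 0 ε)
  (zz)* — 6 transitions (2 symbol, 4 ε)
  yx(zz)* — 8 transitions (4 symbol, 4 ε)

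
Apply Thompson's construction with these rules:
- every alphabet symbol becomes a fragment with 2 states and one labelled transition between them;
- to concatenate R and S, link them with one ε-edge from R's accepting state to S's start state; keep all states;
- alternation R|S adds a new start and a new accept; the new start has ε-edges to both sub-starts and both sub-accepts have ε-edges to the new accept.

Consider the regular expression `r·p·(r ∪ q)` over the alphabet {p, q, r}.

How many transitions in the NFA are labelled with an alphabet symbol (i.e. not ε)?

By structural recursion:
Each of the 4 symbol leaves contributes exactly 1 symbol transition.
  r ∪ q → 2 symbol transitions
  r·p·(r ∪ q) → 4 symbol transitions

4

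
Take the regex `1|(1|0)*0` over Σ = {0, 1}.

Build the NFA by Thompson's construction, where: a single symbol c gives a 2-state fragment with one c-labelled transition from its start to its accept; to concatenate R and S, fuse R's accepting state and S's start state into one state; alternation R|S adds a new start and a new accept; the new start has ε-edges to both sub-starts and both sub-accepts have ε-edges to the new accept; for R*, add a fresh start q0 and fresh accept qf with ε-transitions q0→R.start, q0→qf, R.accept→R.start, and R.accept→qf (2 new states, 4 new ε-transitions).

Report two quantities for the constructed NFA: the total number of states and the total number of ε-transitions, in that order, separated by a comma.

13, 12

By structural recursion:
Each of the 4 symbol leaves contributes 2 states and 0 ε-transitions.
  1|0 — 6 states, 4 ε-transitions
  (1|0)* — 8 states, 8 ε-transitions
  (1|0)*0 — 9 states, 8 ε-transitions
  1|(1|0)*0 — 13 states, 12 ε-transitions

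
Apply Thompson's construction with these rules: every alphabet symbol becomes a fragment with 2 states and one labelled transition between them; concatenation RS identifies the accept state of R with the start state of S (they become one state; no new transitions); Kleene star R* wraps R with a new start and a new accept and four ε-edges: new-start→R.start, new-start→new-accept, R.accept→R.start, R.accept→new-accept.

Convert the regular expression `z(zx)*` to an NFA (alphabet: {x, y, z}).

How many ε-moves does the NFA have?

4

Bottom-up over the parse tree:
Each of the 3 symbol leaves contributes 0 ε-transitions.
  zx = 0 ε-transitions
  (zx)* = 4 ε-transitions
  z(zx)* = 4 ε-transitions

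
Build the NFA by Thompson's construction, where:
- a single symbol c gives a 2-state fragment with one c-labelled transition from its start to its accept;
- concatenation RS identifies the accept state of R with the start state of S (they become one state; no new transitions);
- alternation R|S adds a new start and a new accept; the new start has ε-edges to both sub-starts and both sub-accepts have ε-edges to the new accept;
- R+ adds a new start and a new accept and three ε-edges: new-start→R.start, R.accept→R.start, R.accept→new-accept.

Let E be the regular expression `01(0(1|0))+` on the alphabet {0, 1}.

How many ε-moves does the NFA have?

Per subexpression:
Each of the 5 symbol leaves contributes 0 ε-transitions.
  1|0 → 4 ε-transitions
  0(1|0) → 4 ε-transitions
  (0(1|0))+ → 7 ε-transitions
  01(0(1|0))+ → 7 ε-transitions

7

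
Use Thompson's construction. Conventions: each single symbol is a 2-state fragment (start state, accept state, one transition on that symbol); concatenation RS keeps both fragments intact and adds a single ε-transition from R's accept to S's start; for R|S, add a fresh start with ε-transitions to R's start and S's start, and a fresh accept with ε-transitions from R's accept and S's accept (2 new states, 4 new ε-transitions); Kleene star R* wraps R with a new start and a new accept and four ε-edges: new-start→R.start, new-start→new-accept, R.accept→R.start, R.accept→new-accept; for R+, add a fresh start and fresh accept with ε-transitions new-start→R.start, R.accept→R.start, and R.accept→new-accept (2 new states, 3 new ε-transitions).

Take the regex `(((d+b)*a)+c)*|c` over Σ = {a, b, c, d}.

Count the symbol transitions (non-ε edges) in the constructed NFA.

5

Per subexpression:
Each of the 5 symbol leaves contributes exactly 1 symbol transition.
  d+ — 1 symbol transition
  d+b — 2 symbol transitions
  (d+b)* — 2 symbol transitions
  (d+b)*a — 3 symbol transitions
  ((d+b)*a)+ — 3 symbol transitions
  ((d+b)*a)+c — 4 symbol transitions
  (((d+b)*a)+c)* — 4 symbol transitions
  (((d+b)*a)+c)*|c — 5 symbol transitions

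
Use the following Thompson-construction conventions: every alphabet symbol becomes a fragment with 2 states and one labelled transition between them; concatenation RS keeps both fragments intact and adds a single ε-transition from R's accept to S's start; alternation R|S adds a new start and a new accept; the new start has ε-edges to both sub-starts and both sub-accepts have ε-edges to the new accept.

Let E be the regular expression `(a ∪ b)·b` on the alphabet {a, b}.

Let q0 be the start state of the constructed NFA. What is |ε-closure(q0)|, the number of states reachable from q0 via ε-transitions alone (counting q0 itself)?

3

Let C(F) = |ε-closure(F.start)| within fragment F, and note whether F accepts ε. Symbol fragments have C = 1 and do not accept ε. Then:
  a ∪ b → new start ε-reaches every alternative's start; none of them accept ε, so the new accept is not reached: |closure| = 1 + 1 + 1 = 3
  (a ∪ b)·b → same as the first factor's closure: |closure| = 3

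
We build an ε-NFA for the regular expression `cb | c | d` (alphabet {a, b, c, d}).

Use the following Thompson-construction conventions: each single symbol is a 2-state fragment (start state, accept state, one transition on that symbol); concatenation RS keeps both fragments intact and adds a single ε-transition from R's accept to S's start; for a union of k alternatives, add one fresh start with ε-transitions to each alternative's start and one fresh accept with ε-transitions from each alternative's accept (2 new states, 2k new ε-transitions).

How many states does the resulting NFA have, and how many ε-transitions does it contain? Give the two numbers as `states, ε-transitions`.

10, 7

Building bottom-up:
Each of the 4 symbol leaves contributes 2 states and 0 ε-transitions.
  cb = 4 states, 1 ε-transition
  cb | c | d = 10 states, 7 ε-transitions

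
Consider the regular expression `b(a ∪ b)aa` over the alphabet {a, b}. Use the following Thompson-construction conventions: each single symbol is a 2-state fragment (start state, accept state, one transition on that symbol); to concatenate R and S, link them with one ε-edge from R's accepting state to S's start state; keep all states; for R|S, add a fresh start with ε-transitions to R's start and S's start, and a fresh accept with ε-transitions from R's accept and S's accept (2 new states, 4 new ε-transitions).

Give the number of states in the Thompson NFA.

12

Recursing over subexpressions:
Each of the 5 symbol leaves contributes a 2-state fragment.
  a ∪ b = 6 states
  b(a ∪ b)aa = 12 states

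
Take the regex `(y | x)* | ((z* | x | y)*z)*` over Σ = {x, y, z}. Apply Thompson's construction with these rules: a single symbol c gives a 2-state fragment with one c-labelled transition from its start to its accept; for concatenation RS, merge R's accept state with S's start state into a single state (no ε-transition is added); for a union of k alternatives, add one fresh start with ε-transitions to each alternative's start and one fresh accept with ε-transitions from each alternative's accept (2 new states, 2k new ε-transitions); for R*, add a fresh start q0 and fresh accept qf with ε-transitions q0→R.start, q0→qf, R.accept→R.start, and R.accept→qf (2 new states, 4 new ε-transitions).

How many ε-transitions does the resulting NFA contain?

By structural recursion:
Each of the 6 symbol leaves contributes 0 ε-transitions.
  y | x : 4 ε-transitions
  (y | x)* : 8 ε-transitions
  z* : 4 ε-transitions
  z* | x | y : 10 ε-transitions
  (z* | x | y)* : 14 ε-transitions
  (z* | x | y)*z : 14 ε-transitions
  ((z* | x | y)*z)* : 18 ε-transitions
  (y | x)* | ((z* | x | y)*z)* : 30 ε-transitions

30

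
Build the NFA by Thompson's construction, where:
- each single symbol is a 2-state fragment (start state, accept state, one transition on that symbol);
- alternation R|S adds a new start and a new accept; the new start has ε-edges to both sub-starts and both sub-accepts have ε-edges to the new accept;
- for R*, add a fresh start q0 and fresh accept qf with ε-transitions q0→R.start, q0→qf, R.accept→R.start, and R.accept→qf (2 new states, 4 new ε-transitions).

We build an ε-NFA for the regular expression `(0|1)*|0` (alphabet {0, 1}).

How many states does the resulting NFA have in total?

12

Recursing over subexpressions:
Each of the 3 symbol leaves contributes a 2-state fragment.
  0|1 : 6 states
  (0|1)* : 8 states
  (0|1)*|0 : 12 states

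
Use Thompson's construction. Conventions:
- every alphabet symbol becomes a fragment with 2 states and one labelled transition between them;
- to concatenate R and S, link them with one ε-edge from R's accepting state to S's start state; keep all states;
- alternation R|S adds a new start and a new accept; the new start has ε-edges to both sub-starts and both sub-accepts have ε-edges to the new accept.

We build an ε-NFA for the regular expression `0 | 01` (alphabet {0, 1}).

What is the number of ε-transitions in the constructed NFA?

Building bottom-up:
Each of the 3 symbol leaves contributes 0 ε-transitions.
  01 → 1 ε-transition
  0 | 01 → 5 ε-transitions

5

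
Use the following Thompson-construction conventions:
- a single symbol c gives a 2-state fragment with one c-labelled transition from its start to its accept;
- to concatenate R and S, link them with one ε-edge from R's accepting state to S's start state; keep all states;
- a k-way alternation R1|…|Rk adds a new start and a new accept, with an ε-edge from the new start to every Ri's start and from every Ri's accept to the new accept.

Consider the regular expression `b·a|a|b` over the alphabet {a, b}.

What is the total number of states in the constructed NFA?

10

Building bottom-up:
Each of the 4 symbol leaves contributes a 2-state fragment.
  b·a → 4 states
  b·a|a|b → 10 states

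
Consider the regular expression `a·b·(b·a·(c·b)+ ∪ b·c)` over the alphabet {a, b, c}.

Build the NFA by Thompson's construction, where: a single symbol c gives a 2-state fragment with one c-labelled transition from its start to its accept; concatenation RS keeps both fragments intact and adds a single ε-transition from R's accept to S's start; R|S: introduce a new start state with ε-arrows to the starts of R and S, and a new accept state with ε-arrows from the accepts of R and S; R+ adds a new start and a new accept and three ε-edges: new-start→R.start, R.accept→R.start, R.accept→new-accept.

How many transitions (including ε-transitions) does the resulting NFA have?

Bottom-up over the parse tree:
Each of the 8 symbol leaves contributes 1 transition (1 symbol, 0 ε).
  c·b → 3 transitions (2 symbol, 1 ε)
  (c·b)+ → 6 transitions (2 symbol, 4 ε)
  b·a·(c·b)+ → 10 transitions (4 symbol, 6 ε)
  b·c → 3 transitions (2 symbol, 1 ε)
  b·a·(c·b)+ ∪ b·c → 17 transitions (6 symbol, 11 ε)
  a·b·(b·a·(c·b)+ ∪ b·c) → 21 transitions (8 symbol, 13 ε)

21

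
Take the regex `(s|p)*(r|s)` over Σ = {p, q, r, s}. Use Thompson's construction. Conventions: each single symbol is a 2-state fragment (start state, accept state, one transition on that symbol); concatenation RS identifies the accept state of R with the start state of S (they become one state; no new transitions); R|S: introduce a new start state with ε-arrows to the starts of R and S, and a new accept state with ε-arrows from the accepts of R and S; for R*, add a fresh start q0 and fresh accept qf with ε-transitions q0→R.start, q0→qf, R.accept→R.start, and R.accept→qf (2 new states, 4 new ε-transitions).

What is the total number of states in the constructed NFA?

Building bottom-up:
Each of the 4 symbol leaves contributes a 2-state fragment.
  s|p = 6 states
  (s|p)* = 8 states
  r|s = 6 states
  (s|p)*(r|s) = 13 states

13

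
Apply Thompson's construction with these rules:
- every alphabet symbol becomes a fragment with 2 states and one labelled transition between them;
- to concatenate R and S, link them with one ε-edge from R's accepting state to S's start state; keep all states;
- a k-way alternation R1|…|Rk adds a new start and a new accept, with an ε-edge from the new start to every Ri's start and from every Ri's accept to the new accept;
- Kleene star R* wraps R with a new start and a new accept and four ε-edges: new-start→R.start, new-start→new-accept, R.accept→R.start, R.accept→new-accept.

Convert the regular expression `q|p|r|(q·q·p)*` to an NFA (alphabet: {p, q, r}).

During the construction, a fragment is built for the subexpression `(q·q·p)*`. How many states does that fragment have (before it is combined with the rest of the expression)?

Fragment for `(q·q·p)*`:
Each of the 3 symbol leaves contributes a 2-state fragment.
  q·q·p = 6 states
  (q·q·p)* = 8 states

8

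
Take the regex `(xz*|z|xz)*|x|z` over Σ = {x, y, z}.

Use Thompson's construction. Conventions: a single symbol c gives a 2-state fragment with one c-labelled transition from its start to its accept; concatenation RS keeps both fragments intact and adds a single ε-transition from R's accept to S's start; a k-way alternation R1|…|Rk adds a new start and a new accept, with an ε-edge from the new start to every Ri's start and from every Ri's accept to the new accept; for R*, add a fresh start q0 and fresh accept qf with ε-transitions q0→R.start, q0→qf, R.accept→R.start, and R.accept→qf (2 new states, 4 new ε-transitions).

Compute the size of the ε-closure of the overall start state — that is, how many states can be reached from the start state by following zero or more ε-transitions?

10

Compute the ε-closure size of each fragment's start state recursively; a symbol fragment's start has no outgoing ε-edge, so its closure is just itself (size 1).
  z* → |closure| = 1 (new start) + 1 (body) + 1 (new accept) = 3
  xz* → same as the first factor's closure: |closure| = 1
  xz → |closure| equals the left operand's closure size = 1 (its accept is not ε-reachable, so the closure stops there)
  xz*|z|xz → |closure| = 1 + 1 + 1 + 1 = 4 (the new accept is not ε-reachable since no branch accepts ε)
  (xz*|z|xz)* → |closure| = 1 (new start) + 4 (body) + 1 (new accept) = 6
  (xz*|z|xz)*|x|z → new start ε-reaches every alternative's start; at least one alternative accepts ε, so the union's new accept is reached too: |closure| = 1 + 6 + 1 + 1 + 1 = 10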